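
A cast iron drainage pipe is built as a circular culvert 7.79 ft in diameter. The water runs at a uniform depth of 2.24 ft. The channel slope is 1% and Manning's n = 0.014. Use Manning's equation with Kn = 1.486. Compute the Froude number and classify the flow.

For a circular section of diameter D = 7.79 ft at depth y = 2.24 ft, the central angle is θ = 2 arccos(1 − 2y/D) = 2.264 rad. Then A = (D²/8)(θ − sin θ) = 11.34 ft² and P = Dθ/2 = 8.818 ft.
Hydraulic radius R = A/P = 11.34/8.818 = 1.286 ft.
V = (1.486/n) R^(2/3) √S = (1.486/0.014) × 1.286^(2/3) × √0.01 = 12.55 ft/s. Hydraulic depth D_h = A/T = 11.34/7.052 = 1.608 ft.
Froude number Fr = V/√(g·D_h) = 12.55/√(32.2×1.608) = 1.74, which is greater than 1, so the flow is supercritical.

supercritical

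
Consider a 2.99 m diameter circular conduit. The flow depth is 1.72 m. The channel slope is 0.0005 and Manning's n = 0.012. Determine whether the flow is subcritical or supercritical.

For a circular section of diameter D = 2.99 m at depth y = 1.72 m, the central angle is θ = 2 arccos(1 − 2y/D) = 3.444 rad. Then A = (D²/8)(θ − sin θ) = 4.181 m² and P = Dθ/2 = 5.148 m.
Hydraulic radius R = A/P = 4.181/5.148 = 0.8121 m.
V = (1/n) R^(2/3) √S = (1/0.012) × 0.8121^(2/3) × √0.0005 = 1.622 m/s. Hydraulic depth D_h = A/T = 4.181/2.956 = 1.414 m.
Froude number Fr = V/√(g·D_h) = 1.622/√(9.81×1.414) = 0.435, which is less than 1, so the flow is subcritical.

subcritical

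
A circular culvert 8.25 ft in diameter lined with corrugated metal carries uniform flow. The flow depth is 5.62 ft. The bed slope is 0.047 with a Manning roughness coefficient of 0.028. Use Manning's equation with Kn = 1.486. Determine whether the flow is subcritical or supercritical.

supercritical

For a circular section of diameter D = 8.25 ft at depth y = 5.62 ft, the central angle is θ = 2 arccos(1 − 2y/D) = 3.883 rad. Then A = (D²/8)(θ − sin θ) = 38.79 ft² and P = Dθ/2 = 16.02 ft.
Hydraulic radius R = A/P = 38.79/16.02 = 2.421 ft.
V = (1.486/n) R^(2/3) √S = (1.486/0.028) × 2.421^(2/3) × √0.047 = 20.75 ft/s. Hydraulic depth D_h = A/T = 38.79/7.689 = 5.044 ft.
Froude number Fr = V/√(g·D_h) = 20.75/√(32.2×5.044) = 1.63, which is greater than 1, so the flow is supercritical.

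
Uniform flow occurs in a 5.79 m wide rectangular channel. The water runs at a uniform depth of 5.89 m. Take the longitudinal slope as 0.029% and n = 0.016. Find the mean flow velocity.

V = 1.66 m/s

Flow area A = b·y = 5.79 × 5.89 = 34.1 m². Wetted perimeter P = b + 2y = 5.79 + 2×5.89 = 17.57 m.
Hydraulic radius R = A/P = 34.1/17.57 = 1.941 m.
From Manning's equation, V = (1/n) R^(2/3) S^(1/2) = (1/0.016) × 1.941^(2/3) × 0.00029^(1/2) = 1.66 m/s.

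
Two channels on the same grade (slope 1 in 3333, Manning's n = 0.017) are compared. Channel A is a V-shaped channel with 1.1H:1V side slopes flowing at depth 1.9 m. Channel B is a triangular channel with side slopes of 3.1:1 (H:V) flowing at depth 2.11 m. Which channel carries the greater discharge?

Channel A: For a triangular section with side slope z = 1.1: A = zy² = 1.1×1.9² = 3.971 m²; P = 2y√(1+z²) = 2×1.9×1.487 = 5.649 m. Hydraulic radius R = A/P = 3.971/5.649 = 0.7029 m. Q_A = (1/0.017)·3.971·0.7029^(2/3)·√0.0003 = 3.199 m³/s.
Channel B: For a triangular section with side slope z = 3.1: A = zy² = 3.1×2.11² = 13.8 m²; P = 2y√(1+z²) = 2×2.11×3.257 = 13.75 m. Hydraulic radius R = A/P = 13.8/13.75 = 1.004 m. Q_B = (1/0.017)·13.8·1.004^(2/3)·√0.0003 = 14.1 m³/s.
Q_A = 3.199 m³/s vs Q_B = 14.1 m³/s, so channel B carries more.

channel B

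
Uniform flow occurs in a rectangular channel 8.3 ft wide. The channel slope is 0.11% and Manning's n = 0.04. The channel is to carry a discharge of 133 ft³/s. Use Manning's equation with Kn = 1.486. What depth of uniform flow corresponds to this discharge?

y_n = 6.89 ft

Manning's equation rearranged: A R^(2/3) = nQ / (1.486·√S) = 0.04 × 133 / (1.486 × √0.0011) = 107.9.
Try y = 7.82 ft: A R^(2/3) = 126.2 — high.
Try y = 6.89 ft: A R^(2/3) = 107.9 — ≈ 107.9.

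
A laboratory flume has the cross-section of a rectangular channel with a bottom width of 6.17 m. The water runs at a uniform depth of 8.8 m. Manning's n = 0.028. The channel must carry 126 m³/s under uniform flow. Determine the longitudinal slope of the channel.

S = 0.0014

Flow area A = b·y = 6.17 × 8.8 = 54.3 m². Wetted perimeter P = b + 2y = 6.17 + 2×8.8 = 23.77 m.
Hydraulic radius R = A/P = 54.3/23.77 = 2.284 m.
From Manning's equation, S = [nQ / (1 A R^(2/3))]² = [0.028 × 126 / (1 × 54.3 × 2.284^(2/3))]² = 0.0014.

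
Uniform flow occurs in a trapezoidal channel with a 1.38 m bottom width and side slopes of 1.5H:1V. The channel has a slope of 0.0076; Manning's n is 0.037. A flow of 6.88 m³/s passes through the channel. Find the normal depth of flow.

Manning's equation rearranged: A R^(2/3) = nQ / (1·√S) = 0.037 × 6.88 / (√0.0076) = 2.92.
Trying y = 0.997 m: A R^(2/3) = 1.985 — low.
Trying y = 1.42 m: A R^(2/3) = 4.176 — high.
Trying y = 1.2 m: A R^(2/3) = 2.918 — close enough.

y_n = 1.2 m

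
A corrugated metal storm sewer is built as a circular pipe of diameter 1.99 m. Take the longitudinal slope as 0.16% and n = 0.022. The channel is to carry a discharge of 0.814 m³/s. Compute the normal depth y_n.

Manning's equation rearranged: A R^(2/3) = nQ / (1·√S) = 0.022 × 0.814 / (√0.0016) = 0.4477.
At y = 0.539 m: A R^(2/3) = 0.3133 — too small.
At y = 0.725 m: A R^(2/3) = 0.5536 — too large.
At y = 0.648 m: A R^(2/3) = 0.4477 — matches.

y_n = 0.648 m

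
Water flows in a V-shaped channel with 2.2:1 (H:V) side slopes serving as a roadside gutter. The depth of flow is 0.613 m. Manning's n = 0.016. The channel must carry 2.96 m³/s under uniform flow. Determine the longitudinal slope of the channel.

S = 0.018

For a triangular section with side slope z = 2.2: A = zy² = 2.2×0.613² = 0.8267 m²; P = 2y√(1+z²) = 2×0.613×2.417 = 2.963 m.
Hydraulic radius R = A/P = 0.8267/2.963 = 0.279 m.
From Manning's equation, S = [nQ / (1 A R^(2/3))]² = [0.016 × 2.96 / (1 × 0.8267 × 0.279^(2/3))]² = 0.018.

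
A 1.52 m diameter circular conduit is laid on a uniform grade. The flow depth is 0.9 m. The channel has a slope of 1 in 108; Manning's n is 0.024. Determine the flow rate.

Q = 2.51 m³/s

For a circular section of diameter D = 1.52 m at depth y = 0.9 m, the central angle is θ = 2 arccos(1 − 2y/D) = 3.512 rad. Then A = (D²/8)(θ − sin θ) = 1.119 m² and P = Dθ/2 = 2.669 m.
Hydraulic radius R = A/P = 1.119/2.669 = 0.4192 m.
Manning's equation: Q = (1/n) A R^(2/3) S^(1/2) = (1/0.024) × 1.119 × 0.4192^(2/3) × 0.009259^(1/2) = 2.51 m³/s.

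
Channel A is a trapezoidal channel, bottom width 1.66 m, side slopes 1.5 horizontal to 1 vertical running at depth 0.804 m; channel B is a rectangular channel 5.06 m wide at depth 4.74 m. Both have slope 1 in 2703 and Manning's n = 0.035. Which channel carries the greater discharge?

channel B

Channel A: With bottom width b = 1.66 m and side slope z = 1.5: A = (b + zy)y = (1.66 + 1.5×0.804)×0.804 = 2.304 m²; P = b + 2y√(1+z²) = 1.66 + 2×0.804×1.803 = 4.559 m. Hydraulic radius R = A/P = 2.304/4.559 = 0.5054 m. Q_A = (1/0.035)·2.304·0.5054^(2/3)·√0.00037 = 0.8035 m³/s.
Channel B: Flow area A = b·y = 5.06 × 4.74 = 23.98 m². Wetted perimeter P = b + 2y = 5.06 + 2×4.74 = 14.54 m. Hydraulic radius R = A/P = 23.98/14.54 = 1.65 m. Q_B = (1/0.035)·23.98·1.65^(2/3)·√0.00037 = 18.4 m³/s.
Q_A = 0.8035 m³/s vs Q_B = 18.4 m³/s, so channel B carries more.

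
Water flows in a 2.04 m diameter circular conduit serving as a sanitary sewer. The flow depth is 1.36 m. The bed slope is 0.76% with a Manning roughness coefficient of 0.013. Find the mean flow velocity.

For a circular section of diameter D = 2.04 m at depth y = 1.36 m, the central angle is θ = 2 arccos(1 − 2y/D) = 3.821 rad. Then A = (D²/8)(θ − sin θ) = 2.315 m² and P = Dθ/2 = 3.898 m.
Hydraulic radius R = A/P = 2.315/3.898 = 0.5939 m.
From Manning's equation, V = (1/n) R^(2/3) S^(1/2) = (1/0.013) × 0.5939^(2/3) × 0.0076^(1/2) = 4.74 m/s.

V = 4.74 m/s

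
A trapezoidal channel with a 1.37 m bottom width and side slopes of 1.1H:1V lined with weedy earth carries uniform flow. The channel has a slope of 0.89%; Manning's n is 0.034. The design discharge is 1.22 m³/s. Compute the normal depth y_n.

y_n = 0.485 m

Manning's equation rearranged: A R^(2/3) = nQ / (1·√S) = 0.034 × 1.22 / (√0.0089) = 0.4397.
Try y = 0.597 m: A R^(2/3) = 0.64 — too large.
Try y = 0.375 m: A R^(2/3) = 0.2785 — too small.
Try y = 0.485 m: A R^(2/3) = 0.4394 — ≈ 0.4397.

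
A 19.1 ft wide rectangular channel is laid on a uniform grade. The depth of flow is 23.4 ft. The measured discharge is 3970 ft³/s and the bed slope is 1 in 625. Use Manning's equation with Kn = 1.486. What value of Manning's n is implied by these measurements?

n = 0.024

Flow area A = b·y = 19.1 × 23.4 = 446.9 ft². Wetted perimeter P = b + 2y = 19.1 + 2×23.4 = 65.9 ft.
Hydraulic radius R = A/P = 446.9/65.9 = 6.782 ft.
Rearranging Manning's equation: n = (1.486/Q) A R^(2/3) S^(1/2) = (1.486/3970) × 446.9 × 6.782^(2/3) × √0.0016 = 0.024.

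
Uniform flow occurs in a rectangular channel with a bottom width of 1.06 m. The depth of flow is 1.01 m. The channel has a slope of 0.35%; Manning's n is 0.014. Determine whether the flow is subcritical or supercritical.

subcritical

Flow area A = b·y = 1.06 × 1.01 = 1.071 m². Wetted perimeter P = b + 2y = 1.06 + 2×1.01 = 3.08 m.
Hydraulic radius R = A/P = 1.071/3.08 = 0.3476 m.
V = (1/n) R^(2/3) √S = (1/0.014) × 0.3476^(2/3) × √0.0035 = 2.089 m/s. Hydraulic depth D_h = A/T = 1.071/1.06 = 1.01 m.
Froude number Fr = V/√(g·D_h) = 2.089/√(9.81×1.01) = 0.664, which is less than 1, so the flow is subcritical.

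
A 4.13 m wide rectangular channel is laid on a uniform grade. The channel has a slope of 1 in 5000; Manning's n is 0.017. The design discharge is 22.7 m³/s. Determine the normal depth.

y_n = 5.11 m

Manning's equation rearranged: A R^(2/3) = nQ / (1·√S) = 0.017 × 22.7 / (√0.0002) = 27.29.
Trying y = 3.51 m: A R^(2/3) = 17.27 — too small.
Trying y = 5.11 m: A R^(2/3) = 27.29 — matches.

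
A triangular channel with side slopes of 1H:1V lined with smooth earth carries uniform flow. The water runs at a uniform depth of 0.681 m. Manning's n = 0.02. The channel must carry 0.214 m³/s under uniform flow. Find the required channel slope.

S = 0.000569

For a triangular section with side slope z = 1: A = zy² = 1×0.681² = 0.4638 m²; P = 2y√(1+z²) = 2×0.681×1.414 = 1.926 m.
Hydraulic radius R = A/P = 0.4638/1.926 = 0.2408 m.
From Manning's equation, S = [nQ / (1 A R^(2/3))]² = [0.02 × 0.214 / (1 × 0.4638 × 0.2408^(2/3))]² = 0.000569.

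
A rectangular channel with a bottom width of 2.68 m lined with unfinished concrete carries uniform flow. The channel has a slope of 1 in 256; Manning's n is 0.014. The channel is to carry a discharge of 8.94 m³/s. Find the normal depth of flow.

y_n = 1.06 m

Manning's equation rearranged: A R^(2/3) = nQ / (1·√S) = 0.014 × 8.94 / (√0.003906) = 2.003.
At y = 0.789 m: A R^(2/3) = 1.326 — low.
At y = 1.16 m: A R^(2/3) = 2.265 — high.
At y = 1.06 m: A R^(2/3) = 2.003 — ≈ 2.003.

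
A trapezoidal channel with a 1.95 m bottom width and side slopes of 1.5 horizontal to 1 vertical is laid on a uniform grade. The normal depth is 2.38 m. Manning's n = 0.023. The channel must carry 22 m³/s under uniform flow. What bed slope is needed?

With bottom width b = 1.95 m and side slope z = 1.5: A = (b + zy)y = (1.95 + 1.5×2.38)×2.38 = 13.14 m²; P = b + 2y√(1+z²) = 1.95 + 2×2.38×1.803 = 10.53 m.
Hydraulic radius R = A/P = 13.14/10.53 = 1.247 m.
From Manning's equation, S = [nQ / (1 A R^(2/3))]² = [0.023 × 22 / (1 × 13.14 × 1.247^(2/3))]² = 0.0011.

S = 0.0011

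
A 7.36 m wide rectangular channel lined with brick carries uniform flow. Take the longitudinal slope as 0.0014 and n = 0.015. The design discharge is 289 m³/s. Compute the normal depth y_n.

y_n = 8.41 m

Manning's equation rearranged: A R^(2/3) = nQ / (1·√S) = 0.015 × 289 / (√0.0014) = 115.9.
Trying y = 5.96 m: A R^(2/3) = 75.88 — too small.
Trying y = 8.41 m: A R^(2/3) = 115.8 — close enough.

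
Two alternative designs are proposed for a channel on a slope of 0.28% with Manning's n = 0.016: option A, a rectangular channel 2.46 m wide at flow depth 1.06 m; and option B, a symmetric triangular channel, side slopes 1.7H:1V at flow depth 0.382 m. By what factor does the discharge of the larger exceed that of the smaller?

24

Channel A: Flow area A = b·y = 2.46 × 1.06 = 2.608 m². Wetted perimeter P = b + 2y = 2.46 + 2×1.06 = 4.58 m. Hydraulic radius R = A/P = 2.608/4.58 = 0.5693 m. Q_A = (1/0.016)·2.608·0.5693^(2/3)·√0.0028 = 5.924 m³/s.
Channel B: For a triangular section with side slope z = 1.7: A = zy² = 1.7×0.382² = 0.2481 m²; P = 2y√(1+z²) = 2×0.382×1.972 = 1.507 m. Hydraulic radius R = A/P = 0.2481/1.507 = 0.1646 m. Q_B = (1/0.016)·0.2481·0.1646^(2/3)·√0.0028 = 0.2464 m³/s.
The larger discharge is 5.924 m³/s and the smaller is 0.2464 m³/s; the ratio is 24.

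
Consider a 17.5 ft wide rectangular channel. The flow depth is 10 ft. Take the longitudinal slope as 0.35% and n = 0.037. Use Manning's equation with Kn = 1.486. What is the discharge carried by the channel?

Flow area A = b·y = 17.5 × 10 = 175 ft². Wetted perimeter P = b + 2y = 17.5 + 2×10 = 37.5 ft.
Hydraulic radius R = A/P = 175/37.5 = 4.667 ft.
Manning's equation: Q = (1.486/n) A R^(2/3) S^(1/2) = (1.486/0.037) × 175 × 4.667^(2/3) × 0.0035^(1/2) = 1160 ft³/s.

Q = 1160 ft³/s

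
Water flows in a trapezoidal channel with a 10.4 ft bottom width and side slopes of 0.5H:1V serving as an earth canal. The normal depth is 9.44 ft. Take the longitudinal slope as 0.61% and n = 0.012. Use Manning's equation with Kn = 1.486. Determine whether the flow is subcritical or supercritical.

supercritical

With bottom width b = 10.4 ft and side slope z = 0.5: A = (b + zy)y = (10.4 + 0.5×9.44)×9.44 = 142.7 ft²; P = b + 2y√(1+z²) = 10.4 + 2×9.44×1.118 = 31.51 ft.
Hydraulic radius R = A/P = 142.7/31.51 = 4.53 ft.
V = (1.486/n) R^(2/3) √S = (1.486/0.012) × 4.53^(2/3) × √0.0061 = 26.48 ft/s. Hydraulic depth D_h = A/T = 142.7/19.84 = 7.194 ft.
Froude number Fr = V/√(g·D_h) = 26.48/√(32.2×7.194) = 1.74, which is greater than 1, so the flow is supercritical.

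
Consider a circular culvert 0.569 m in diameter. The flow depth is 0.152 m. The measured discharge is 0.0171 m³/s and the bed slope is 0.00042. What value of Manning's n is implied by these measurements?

n = 0.013

For a circular section of diameter D = 0.569 m at depth y = 0.152 m, the central angle is θ = 2 arccos(1 − 2y/D) = 2.173 rad. Then A = (D²/8)(θ − sin θ) = 0.05457 m² and P = Dθ/2 = 0.6181 m.
Hydraulic radius R = A/P = 0.05457/0.6181 = 0.08828 m.
Rearranging Manning's equation: n = (1/Q) A R^(2/3) S^(1/2) = (1/0.0171) × 0.05457 × 0.08828^(2/3) × √0.00042 = 0.013.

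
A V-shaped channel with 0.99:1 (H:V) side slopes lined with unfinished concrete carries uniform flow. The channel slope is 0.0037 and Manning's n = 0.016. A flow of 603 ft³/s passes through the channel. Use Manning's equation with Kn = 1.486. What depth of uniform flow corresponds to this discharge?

Manning's equation rearranged: A R^(2/3) = nQ / (1.486·√S) = 0.016 × 603 / (1.486 × √0.0037) = 106.7.
At y = 5.32 ft: A R^(2/3) = 42.55 — too small.
At y = 9.25 ft: A R^(2/3) = 186 — too large.
At y = 7.51 ft: A R^(2/3) = 106.7 — close enough.

y_n = 7.51 ft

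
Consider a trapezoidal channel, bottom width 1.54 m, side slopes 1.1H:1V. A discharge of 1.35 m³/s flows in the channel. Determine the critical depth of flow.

At critical depth, Q² T / (g A³) = 1, i.e. A³/T = Q²/g = 1.35²/9.81 = 0.1858.
At y = 0.486 m: A³/T = 0.3928 — too large.
At y = 0.343 m: A³/T = 0.1239 — too small.
At y = 0.388 m: A³/T = 0.1857 — close enough.

y_c = 0.388 m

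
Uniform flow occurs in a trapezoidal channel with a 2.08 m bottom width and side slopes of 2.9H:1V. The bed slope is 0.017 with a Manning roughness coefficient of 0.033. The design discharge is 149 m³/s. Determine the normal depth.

Manning's equation rearranged: A R^(2/3) = nQ / (1·√S) = 0.033 × 149 / (√0.017) = 37.71.
At y = 2.15 m: A R^(2/3) = 19.86 — too small.
At y = 2.82 m: A R^(2/3) = 37.78 — close enough.

y_n = 2.82 m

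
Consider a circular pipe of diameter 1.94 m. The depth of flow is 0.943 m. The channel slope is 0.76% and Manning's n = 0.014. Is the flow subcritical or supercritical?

For a circular section of diameter D = 1.94 m at depth y = 0.943 m, the central angle is θ = 2 arccos(1 − 2y/D) = 3.086 rad. Then A = (D²/8)(θ − sin θ) = 1.426 m² and P = Dθ/2 = 2.993 m.
Hydraulic radius R = A/P = 1.426/2.993 = 0.4763 m.
V = (1/n) R^(2/3) √S = (1/0.014) × 0.4763^(2/3) × √0.0076 = 3.798 m/s. Hydraulic depth D_h = A/T = 1.426/1.939 = 0.7351 m.
Froude number Fr = V/√(g·D_h) = 3.798/√(9.81×0.7351) = 1.41, which is greater than 1, so the flow is supercritical.

supercritical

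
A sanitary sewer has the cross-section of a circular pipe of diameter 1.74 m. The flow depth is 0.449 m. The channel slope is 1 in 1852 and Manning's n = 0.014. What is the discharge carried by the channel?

For a circular section of diameter D = 1.74 m at depth y = 0.449 m, the central angle is θ = 2 arccos(1 − 2y/D) = 2.131 rad. Then A = (D²/8)(θ − sin θ) = 0.4861 m² and P = Dθ/2 = 1.854 m.
Hydraulic radius R = A/P = 0.4861/1.854 = 0.2621 m.
Manning's equation: Q = (1/n) A R^(2/3) S^(1/2) = (1/0.014) × 0.4861 × 0.2621^(2/3) × 0.00054^(1/2) = 0.33 m³/s.

Q = 0.33 m³/s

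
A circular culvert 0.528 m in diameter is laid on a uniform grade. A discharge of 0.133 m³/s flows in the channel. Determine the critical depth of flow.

At critical depth, Q² T / (g A³) = 1, i.e. A³/T = Q²/g = 0.133²/9.81 = 0.001803.
Try y = 0.183 m: A³/T = 0.000609 — low.
Try y = 0.274 m: A³/T = 0.002864 — high.
Try y = 0.243 m: A³/T = 0.00181 — ≈ 0.001803.

y_c = 0.243 m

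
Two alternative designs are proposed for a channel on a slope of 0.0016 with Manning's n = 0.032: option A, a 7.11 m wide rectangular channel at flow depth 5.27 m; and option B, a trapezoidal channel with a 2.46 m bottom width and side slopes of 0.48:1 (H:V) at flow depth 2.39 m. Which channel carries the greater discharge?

Channel A: Flow area A = b·y = 7.11 × 5.27 = 37.47 m². Wetted perimeter P = b + 2y = 7.11 + 2×5.27 = 17.65 m. Hydraulic radius R = A/P = 37.47/17.65 = 2.123 m. Q_A = (1/0.032)·37.47·2.123^(2/3)·√0.0016 = 77.37 m³/s.
Channel B: With bottom width b = 2.46 m and side slope z = 0.48: A = (b + zy)y = (2.46 + 0.48×2.39)×2.39 = 8.621 m²; P = b + 2y√(1+z²) = 2.46 + 2×2.39×1.109 = 7.762 m. Hydraulic radius R = A/P = 8.621/7.762 = 1.111 m. Q_B = (1/0.032)·8.621·1.111^(2/3)·√0.0016 = 11.56 m³/s.
Q_A = 77.37 m³/s vs Q_B = 11.56 m³/s, so channel A carries more.

channel A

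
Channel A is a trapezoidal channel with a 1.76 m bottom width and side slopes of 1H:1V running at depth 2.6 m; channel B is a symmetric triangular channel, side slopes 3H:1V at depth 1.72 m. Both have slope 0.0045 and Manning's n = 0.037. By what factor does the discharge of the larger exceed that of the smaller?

1.69

Channel A: With bottom width b = 1.76 m and side slope z = 1: A = (b + zy)y = (1.76 + 1×2.6)×2.6 = 11.34 m²; P = b + 2y√(1+z²) = 1.76 + 2×2.6×1.414 = 9.114 m. Hydraulic radius R = A/P = 11.34/9.114 = 1.244 m. Q_A = (1/0.037)·11.34·1.244^(2/3)·√0.0045 = 23.77 m³/s.
Channel B: For a triangular section with side slope z = 3: A = zy² = 3×1.72² = 8.875 m²; P = 2y√(1+z²) = 2×1.72×3.162 = 10.88 m. Hydraulic radius R = A/P = 8.875/10.88 = 0.8159 m. Q_B = (1/0.037)·8.875·0.8159^(2/3)·√0.0045 = 14.05 m³/s.
The larger discharge is 23.77 m³/s and the smaller is 14.05 m³/s; the ratio is 1.69.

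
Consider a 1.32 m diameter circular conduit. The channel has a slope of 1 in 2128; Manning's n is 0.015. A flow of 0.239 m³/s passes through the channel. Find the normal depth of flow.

y_n = 0.453 m

Manning's equation rearranged: A R^(2/3) = nQ / (1·√S) = 0.015 × 0.239 / (√0.0004699) = 0.1654.
Try y = 0.499 m: A R^(2/3) = 0.1985 — high.
Try y = 0.453 m: A R^(2/3) = 0.1656 — ≈ 0.1654.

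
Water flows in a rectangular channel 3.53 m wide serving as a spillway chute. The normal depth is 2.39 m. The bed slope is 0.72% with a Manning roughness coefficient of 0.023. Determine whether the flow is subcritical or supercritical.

subcritical

Flow area A = b·y = 3.53 × 2.39 = 8.437 m². Wetted perimeter P = b + 2y = 3.53 + 2×2.39 = 8.31 m.
Hydraulic radius R = A/P = 8.437/8.31 = 1.015 m.
V = (1/n) R^(2/3) √S = (1/0.023) × 1.015^(2/3) × √0.0072 = 3.727 m/s. Hydraulic depth D_h = A/T = 8.437/3.53 = 2.39 m.
Froude number Fr = V/√(g·D_h) = 3.727/√(9.81×2.39) = 0.77, which is less than 1, so the flow is subcritical.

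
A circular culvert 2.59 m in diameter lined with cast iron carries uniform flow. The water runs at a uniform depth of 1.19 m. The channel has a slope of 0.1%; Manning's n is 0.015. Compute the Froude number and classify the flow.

For a circular section of diameter D = 2.59 m at depth y = 1.19 m, the central angle is θ = 2 arccos(1 − 2y/D) = 2.979 rad. Then A = (D²/8)(θ − sin θ) = 2.363 m² and P = Dθ/2 = 3.858 m.
Hydraulic radius R = A/P = 2.363/3.858 = 0.6124 m.
V = (1/n) R^(2/3) √S = (1/0.015) × 0.6124^(2/3) × √0.001 = 1.52 m/s. Hydraulic depth D_h = A/T = 2.363/2.581 = 0.9152 m.
Froude number Fr = V/√(g·D_h) = 1.52/√(9.81×0.9152) = 0.507, which is less than 1, so the flow is subcritical.

subcritical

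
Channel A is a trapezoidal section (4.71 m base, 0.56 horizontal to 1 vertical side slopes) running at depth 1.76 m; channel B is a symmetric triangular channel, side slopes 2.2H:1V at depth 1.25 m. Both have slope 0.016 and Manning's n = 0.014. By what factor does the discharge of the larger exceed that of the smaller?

4.65

Channel A: With bottom width b = 4.71 m and side slope z = 0.56: A = (b + zy)y = (4.71 + 0.56×1.76)×1.76 = 10.02 m²; P = b + 2y√(1+z²) = 4.71 + 2×1.76×1.146 = 8.744 m. Hydraulic radius R = A/P = 10.02/8.744 = 1.146 m. Q_A = (1/0.014)·10.02·1.146^(2/3)·√0.016 = 99.21 m³/s.
Channel B: For a triangular section with side slope z = 2.2: A = zy² = 2.2×1.25² = 3.438 m²; P = 2y√(1+z²) = 2×1.25×2.417 = 6.042 m. Hydraulic radius R = A/P = 3.438/6.042 = 0.569 m. Q_B = (1/0.014)·3.438·0.569^(2/3)·√0.016 = 21.33 m³/s.
The larger discharge is 99.21 m³/s and the smaller is 21.33 m³/s; the ratio is 4.65.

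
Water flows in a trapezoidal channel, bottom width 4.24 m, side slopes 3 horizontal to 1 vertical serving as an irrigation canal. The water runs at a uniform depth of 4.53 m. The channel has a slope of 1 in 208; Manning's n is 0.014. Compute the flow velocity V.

With bottom width b = 4.24 m and side slope z = 3: A = (b + zy)y = (4.24 + 3×4.53)×4.53 = 80.77 m²; P = b + 2y√(1+z²) = 4.24 + 2×4.53×3.162 = 32.89 m.
Hydraulic radius R = A/P = 80.77/32.89 = 2.456 m.
From Manning's equation, V = (1/n) R^(2/3) S^(1/2) = (1/0.014) × 2.456^(2/3) × 0.004808^(1/2) = 9.01 m/s.

V = 9.01 m/s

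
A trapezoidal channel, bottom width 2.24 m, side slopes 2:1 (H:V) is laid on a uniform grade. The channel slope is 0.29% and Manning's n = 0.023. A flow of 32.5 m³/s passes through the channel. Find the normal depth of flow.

Manning's equation rearranged: A R^(2/3) = nQ / (1·√S) = 0.023 × 32.5 / (√0.0029) = 13.88.
At y = 1.81 m: A R^(2/3) = 10.79 — too small.
At y = 2.03 m: A R^(2/3) = 13.87 — matches.

y_n = 2.03 m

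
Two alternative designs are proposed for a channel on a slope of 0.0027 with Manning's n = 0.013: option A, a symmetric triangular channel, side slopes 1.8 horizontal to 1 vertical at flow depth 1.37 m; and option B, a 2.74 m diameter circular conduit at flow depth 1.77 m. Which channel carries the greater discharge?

Channel A: For a triangular section with side slope z = 1.8: A = zy² = 1.8×1.37² = 3.378 m²; P = 2y√(1+z²) = 2×1.37×2.059 = 5.642 m. Hydraulic radius R = A/P = 3.378/5.642 = 0.5988 m. Q_A = (1/0.013)·3.378·0.5988^(2/3)·√0.0027 = 9.593 m³/s.
Channel B: For a circular section of diameter D = 2.74 m at depth y = 1.77 m, the central angle is θ = 2 arccos(1 − 2y/D) = 3.734 rad. Then A = (D²/8)(θ − sin θ) = 4.028 m² and P = Dθ/2 = 5.116 m. Hydraulic radius R = A/P = 4.028/5.116 = 0.7875 m. Q_B = (1/0.013)·4.028·0.7875^(2/3)·√0.0027 = 13.73 m³/s.
Q_A = 9.593 m³/s vs Q_B = 13.73 m³/s, so channel B carries more.

channel B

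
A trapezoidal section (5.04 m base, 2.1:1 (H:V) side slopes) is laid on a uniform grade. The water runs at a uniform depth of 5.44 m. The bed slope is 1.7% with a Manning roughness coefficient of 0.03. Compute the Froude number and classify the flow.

supercritical

With bottom width b = 5.04 m and side slope z = 2.1: A = (b + zy)y = (5.04 + 2.1×5.44)×5.44 = 89.56 m²; P = b + 2y√(1+z²) = 5.04 + 2×5.44×2.326 = 30.35 m.
Hydraulic radius R = A/P = 89.56/30.35 = 2.951 m.
V = (1/n) R^(2/3) √S = (1/0.03) × 2.951^(2/3) × √0.017 = 8.942 m/s. Hydraulic depth D_h = A/T = 89.56/27.89 = 3.212 m.
Froude number Fr = V/√(g·D_h) = 8.942/√(9.81×3.212) = 1.59, which is greater than 1, so the flow is supercritical.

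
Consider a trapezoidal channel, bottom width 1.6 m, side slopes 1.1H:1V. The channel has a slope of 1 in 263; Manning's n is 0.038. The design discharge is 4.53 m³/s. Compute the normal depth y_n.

y_n = 1.22 m

Manning's equation rearranged: A R^(2/3) = nQ / (1·√S) = 0.038 × 4.53 / (√0.003802) = 2.792.
Try y = 0.861 m: A R^(2/3) = 1.431 — low.
Try y = 1.42 m: A R^(2/3) = 3.776 — high.
Try y = 1.22 m: A R^(2/3) = 2.794 — ≈ 2.792.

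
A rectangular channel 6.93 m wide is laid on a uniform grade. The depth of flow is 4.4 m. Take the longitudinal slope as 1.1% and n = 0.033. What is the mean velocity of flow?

V = 4.94 m/s

Flow area A = b·y = 6.93 × 4.4 = 30.49 m². Wetted perimeter P = b + 2y = 6.93 + 2×4.4 = 15.73 m.
Hydraulic radius R = A/P = 30.49/15.73 = 1.938 m.
From Manning's equation, V = (1/n) R^(2/3) S^(1/2) = (1/0.033) × 1.938^(2/3) × 0.011^(1/2) = 4.94 m/s.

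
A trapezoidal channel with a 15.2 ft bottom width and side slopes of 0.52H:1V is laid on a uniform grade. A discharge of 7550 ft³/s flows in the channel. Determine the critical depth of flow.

y_c = 16.3 ft

At critical depth, Q² T / (g A³) = 1, i.e. A³/T = Q²/g = 7550²/32.2 = 1770000.
Try y = 20.1 ft: A³/T = 3797000 — too large.
Try y = 16.3 ft: A³/T = 1788000 — ≈ 1770000.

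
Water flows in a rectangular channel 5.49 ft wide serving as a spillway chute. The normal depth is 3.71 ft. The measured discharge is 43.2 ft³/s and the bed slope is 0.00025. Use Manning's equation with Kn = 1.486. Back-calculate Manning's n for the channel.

Flow area A = b·y = 5.49 × 3.71 = 20.37 ft². Wetted perimeter P = b + 2y = 5.49 + 2×3.71 = 12.91 ft.
Hydraulic radius R = A/P = 20.37/12.91 = 1.578 ft.
Rearranging Manning's equation: n = (1.486/Q) A R^(2/3) S^(1/2) = (1.486/43.2) × 20.37 × 1.578^(2/3) × √0.00025 = 0.015.

n = 0.015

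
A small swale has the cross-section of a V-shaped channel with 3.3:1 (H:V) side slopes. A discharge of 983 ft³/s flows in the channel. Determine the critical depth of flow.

y_c = 5.6 ft

At critical depth, Q² T / (g A³) = 1, i.e. A³/T = Q²/g = 983²/32.2 = 30010.
Try y = 6.62 ft: A³/T = 69230 — high.
Try y = 5.6 ft: A³/T = 29990 — ≈ 30010.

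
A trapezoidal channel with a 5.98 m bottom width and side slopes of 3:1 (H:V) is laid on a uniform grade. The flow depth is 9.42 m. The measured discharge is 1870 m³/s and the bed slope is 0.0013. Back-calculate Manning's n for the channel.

n = 0.018

With bottom width b = 5.98 m and side slope z = 3: A = (b + zy)y = (5.98 + 3×9.42)×9.42 = 322.5 m²; P = b + 2y√(1+z²) = 5.98 + 2×9.42×3.162 = 65.56 m.
Hydraulic radius R = A/P = 322.5/65.56 = 4.92 m.
Rearranging Manning's equation: n = (1/Q) A R^(2/3) S^(1/2) = (1/1870) × 322.5 × 4.92^(2/3) × √0.0013 = 0.018.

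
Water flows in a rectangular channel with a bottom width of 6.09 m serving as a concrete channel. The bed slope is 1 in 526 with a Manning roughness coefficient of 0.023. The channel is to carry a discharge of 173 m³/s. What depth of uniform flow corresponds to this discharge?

y_n = 8.71 m

Manning's equation rearranged: A R^(2/3) = nQ / (1·√S) = 0.023 × 173 / (√0.001901) = 91.26.
At y = 10.9 m: A R^(2/3) = 118.3 — too large.
At y = 6.14 m: A R^(2/3) = 60.06 — too small.
At y = 8.71 m: A R^(2/3) = 91.25 — close enough.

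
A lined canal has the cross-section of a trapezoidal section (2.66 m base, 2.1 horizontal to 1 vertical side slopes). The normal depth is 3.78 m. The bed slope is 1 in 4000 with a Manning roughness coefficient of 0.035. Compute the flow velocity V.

With bottom width b = 2.66 m and side slope z = 2.1: A = (b + zy)y = (2.66 + 2.1×3.78)×3.78 = 40.06 m²; P = b + 2y√(1+z²) = 2.66 + 2×3.78×2.326 = 20.24 m.
Hydraulic radius R = A/P = 40.06/20.24 = 1.979 m.
From Manning's equation, V = (1/n) R^(2/3) S^(1/2) = (1/0.035) × 1.979^(2/3) × 0.00025^(1/2) = 0.712 m/s.

V = 0.712 m/s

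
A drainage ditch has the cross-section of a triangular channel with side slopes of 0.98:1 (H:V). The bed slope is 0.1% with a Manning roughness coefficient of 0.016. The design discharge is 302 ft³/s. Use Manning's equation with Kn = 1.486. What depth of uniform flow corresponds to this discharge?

y_n = 7.44 ft

Manning's equation rearranged: A R^(2/3) = nQ / (1.486·√S) = 0.016 × 302 / (1.486 × √0.001) = 102.8.
Try y = 6.21 ft: A R^(2/3) = 63.41 — low.
Try y = 7.44 ft: A R^(2/3) = 102.7 — ≈ 102.8.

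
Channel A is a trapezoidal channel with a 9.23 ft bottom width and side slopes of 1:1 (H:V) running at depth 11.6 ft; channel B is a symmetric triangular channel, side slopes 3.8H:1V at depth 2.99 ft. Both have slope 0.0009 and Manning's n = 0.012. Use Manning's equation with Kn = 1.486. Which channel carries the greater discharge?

channel A

Channel A: With bottom width b = 9.23 ft and side slope z = 1: A = (b + zy)y = (9.23 + 1×11.6)×11.6 = 241.6 ft²; P = b + 2y√(1+z²) = 9.23 + 2×11.6×1.414 = 42.04 ft. Hydraulic radius R = A/P = 241.6/42.04 = 5.748 ft. Q_A = (1.486/0.012)·241.6·5.748^(2/3)·√0.0009 = 2880 ft³/s.
Channel B: For a triangular section with side slope z = 3.8: A = zy² = 3.8×2.99² = 33.97 ft²; P = 2y√(1+z²) = 2×2.99×3.929 = 23.5 ft. Hydraulic radius R = A/P = 33.97/23.5 = 1.446 ft. Q_B = (1.486/0.012)·33.97·1.446^(2/3)·√0.0009 = 161.4 ft³/s.
Q_A = 2880 ft³/s vs Q_B = 161.4 ft³/s, so channel A carries more.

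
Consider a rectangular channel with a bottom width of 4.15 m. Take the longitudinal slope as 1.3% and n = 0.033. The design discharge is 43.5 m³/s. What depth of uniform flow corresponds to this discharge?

Manning's equation rearranged: A R^(2/3) = nQ / (1·√S) = 0.033 × 43.5 / (√0.013) = 12.59.
Try y = 3.28 m: A R^(2/3) = 15.97 — over.
Try y = 2.21 m: A R^(2/3) = 9.596 — short.
Try y = 2.72 m: A R^(2/3) = 12.58 — matches.

y_n = 2.72 m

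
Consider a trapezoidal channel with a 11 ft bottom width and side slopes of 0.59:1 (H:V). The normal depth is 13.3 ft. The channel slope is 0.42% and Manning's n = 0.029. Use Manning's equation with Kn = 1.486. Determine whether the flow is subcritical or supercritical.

With bottom width b = 11 ft and side slope z = 0.59: A = (b + zy)y = (11 + 0.59×13.3)×13.3 = 250.7 ft²; P = b + 2y√(1+z²) = 11 + 2×13.3×1.161 = 41.88 ft.
Hydraulic radius R = A/P = 250.7/41.88 = 5.985 ft.
V = (1.486/n) R^(2/3) √S = (1.486/0.029) × 5.985^(2/3) × √0.0042 = 10.95 ft/s. Hydraulic depth D_h = A/T = 250.7/26.69 = 9.39 ft.
Froude number Fr = V/√(g·D_h) = 10.95/√(32.2×9.39) = 0.63, which is less than 1, so the flow is subcritical.

subcritical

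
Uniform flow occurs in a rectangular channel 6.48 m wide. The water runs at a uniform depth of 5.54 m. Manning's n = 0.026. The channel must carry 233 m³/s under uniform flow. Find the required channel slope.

S = 0.011

Flow area A = b·y = 6.48 × 5.54 = 35.9 m². Wetted perimeter P = b + 2y = 6.48 + 2×5.54 = 17.56 m.
Hydraulic radius R = A/P = 35.9/17.56 = 2.044 m.
From Manning's equation, S = [nQ / (1 A R^(2/3))]² = [0.026 × 233 / (1 × 35.9 × 2.044^(2/3))]² = 0.011.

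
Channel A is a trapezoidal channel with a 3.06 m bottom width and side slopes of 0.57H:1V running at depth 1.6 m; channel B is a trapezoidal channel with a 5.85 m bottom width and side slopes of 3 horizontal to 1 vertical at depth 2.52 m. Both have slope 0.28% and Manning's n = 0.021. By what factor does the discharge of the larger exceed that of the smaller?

7.41

Channel A: With bottom width b = 3.06 m and side slope z = 0.57: A = (b + zy)y = (3.06 + 0.57×1.6)×1.6 = 6.355 m²; P = b + 2y√(1+z²) = 3.06 + 2×1.6×1.151 = 6.743 m. Hydraulic radius R = A/P = 6.355/6.743 = 0.9424 m. Q_A = (1/0.021)·6.355·0.9424^(2/3)·√0.0028 = 15.39 m³/s.
Channel B: With bottom width b = 5.85 m and side slope z = 3: A = (b + zy)y = (5.85 + 3×2.52)×2.52 = 33.79 m²; P = b + 2y√(1+z²) = 5.85 + 2×2.52×3.162 = 21.79 m. Hydraulic radius R = A/P = 33.79/21.79 = 1.551 m. Q_B = (1/0.021)·33.79·1.551^(2/3)·√0.0028 = 114.1 m³/s.
The larger discharge is 114.1 m³/s and the smaller is 15.39 m³/s; the ratio is 7.41.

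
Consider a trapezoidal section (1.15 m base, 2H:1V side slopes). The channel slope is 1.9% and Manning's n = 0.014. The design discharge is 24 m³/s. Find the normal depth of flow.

y_n = 1.06 m

Manning's equation rearranged: A R^(2/3) = nQ / (1·√S) = 0.014 × 24 / (√0.019) = 2.438.
Trying y = 1.27 m: A R^(2/3) = 3.646 — high.
Trying y = 0.875 m: A R^(2/3) = 1.601 — low.
Trying y = 1.06 m: A R^(2/3) = 2.434 — matches.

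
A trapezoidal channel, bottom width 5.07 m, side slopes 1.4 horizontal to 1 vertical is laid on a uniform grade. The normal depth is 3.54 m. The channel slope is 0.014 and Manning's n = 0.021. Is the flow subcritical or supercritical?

With bottom width b = 5.07 m and side slope z = 1.4: A = (b + zy)y = (5.07 + 1.4×3.54)×3.54 = 35.49 m²; P = b + 2y√(1+z²) = 5.07 + 2×3.54×1.72 = 17.25 m.
Hydraulic radius R = A/P = 35.49/17.25 = 2.057 m.
V = (1/n) R^(2/3) √S = (1/0.021) × 2.057^(2/3) × √0.014 = 9.114 m/s. Hydraulic depth D_h = A/T = 35.49/14.98 = 2.369 m.
Froude number Fr = V/√(g·D_h) = 9.114/√(9.81×2.369) = 1.89, which is greater than 1, so the flow is supercritical.

supercritical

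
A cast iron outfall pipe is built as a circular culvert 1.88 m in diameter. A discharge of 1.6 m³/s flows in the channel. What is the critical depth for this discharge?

At critical depth, Q² T / (g A³) = 1, i.e. A³/T = Q²/g = 1.6²/9.81 = 0.261.
Trying y = 0.682 m: A³/T = 0.4156 — high.
Trying y = 0.477 m: A³/T = 0.104 — low.
Trying y = 0.605 m: A³/T = 0.2617 — matches.

y_c = 0.605 m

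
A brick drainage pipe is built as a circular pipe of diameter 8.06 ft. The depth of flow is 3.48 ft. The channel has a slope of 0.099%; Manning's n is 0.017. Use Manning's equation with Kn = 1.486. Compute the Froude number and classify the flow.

For a circular section of diameter D = 8.06 ft at depth y = 3.48 ft, the central angle is θ = 2 arccos(1 − 2y/D) = 2.868 rad. Then A = (D²/8)(θ − sin θ) = 21.09 ft² and P = Dθ/2 = 11.56 ft.
Hydraulic radius R = A/P = 21.09/11.56 = 1.825 ft.
V = (1.486/n) R^(2/3) √S = (1.486/0.017) × 1.825^(2/3) × √0.00099 = 4.107 ft/s. Hydraulic depth D_h = A/T = 21.09/7.985 = 2.642 ft.
Froude number Fr = V/√(g·D_h) = 4.107/√(32.2×2.642) = 0.445, which is less than 1, so the flow is subcritical.

subcritical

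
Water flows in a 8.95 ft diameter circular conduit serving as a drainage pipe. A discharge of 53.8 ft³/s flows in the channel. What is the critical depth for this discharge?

y_c = 1.74 ft

At critical depth, Q² T / (g A³) = 1, i.e. A³/T = Q²/g = 53.8²/32.2 = 89.89.
Try y = 1.33 ft: A³/T = 31.25 — too small.
Try y = 2.03 ft: A³/T = 164.2 — too large.
Try y = 1.74 ft: A³/T = 89.83 — matches.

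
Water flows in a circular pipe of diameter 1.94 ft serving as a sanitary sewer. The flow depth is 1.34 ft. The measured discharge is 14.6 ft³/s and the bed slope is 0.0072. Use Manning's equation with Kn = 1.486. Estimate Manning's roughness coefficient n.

For a circular section of diameter D = 1.94 ft at depth y = 1.34 ft, the central angle is θ = 2 arccos(1 − 2y/D) = 3.924 rad. Then A = (D²/8)(θ − sin θ) = 2.178 ft² and P = Dθ/2 = 3.807 ft.
Hydraulic radius R = A/P = 2.178/3.807 = 0.5722 ft.
Rearranging Manning's equation: n = (1.486/Q) A R^(2/3) S^(1/2) = (1.486/14.6) × 2.178 × 0.5722^(2/3) × √0.0072 = 0.013.

n = 0.013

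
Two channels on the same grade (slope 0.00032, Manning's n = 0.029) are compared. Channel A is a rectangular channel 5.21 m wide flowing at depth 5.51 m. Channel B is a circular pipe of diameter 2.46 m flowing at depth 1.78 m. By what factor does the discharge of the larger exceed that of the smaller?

Channel A: Flow area A = b·y = 5.21 × 5.51 = 28.71 m². Wetted perimeter P = b + 2y = 5.21 + 2×5.51 = 16.23 m. Hydraulic radius R = A/P = 28.71/16.23 = 1.769 m. Q_A = (1/0.029)·28.71·1.769^(2/3)·√0.00032 = 25.9 m³/s.
Channel B: For a circular section of diameter D = 2.46 m at depth y = 1.78 m, the central angle is θ = 2 arccos(1 − 2y/D) = 4.069 rad. Then A = (D²/8)(θ − sin θ) = 3.683 m² and P = Dθ/2 = 5.005 m. Hydraulic radius R = A/P = 3.683/5.005 = 0.7359 m. Q_B = (1/0.029)·3.683·0.7359^(2/3)·√0.00032 = 1.852 m³/s.
The larger discharge is 25.9 m³/s and the smaller is 1.852 m³/s; the ratio is 14.

14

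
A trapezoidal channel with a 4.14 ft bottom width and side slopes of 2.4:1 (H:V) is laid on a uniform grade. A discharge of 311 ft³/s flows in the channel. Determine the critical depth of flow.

y_c = 3.26 ft

At critical depth, Q² T / (g A³) = 1, i.e. A³/T = Q²/g = 311²/32.2 = 3004.
Trying y = 4.01 ft: A³/T = 7189 — over.
Trying y = 2.92 ft: A³/T = 1900 — short.
Trying y = 3.26 ft: A³/T = 2998 — close enough.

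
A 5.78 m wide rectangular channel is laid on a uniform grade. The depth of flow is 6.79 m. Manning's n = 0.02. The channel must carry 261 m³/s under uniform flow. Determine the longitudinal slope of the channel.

Flow area A = b·y = 5.78 × 6.79 = 39.25 m². Wetted perimeter P = b + 2y = 5.78 + 2×6.79 = 19.36 m.
Hydraulic radius R = A/P = 39.25/19.36 = 2.027 m.
From Manning's equation, S = [nQ / (1 A R^(2/3))]² = [0.02 × 261 / (1 × 39.25 × 2.027^(2/3))]² = 0.0069.

S = 0.0069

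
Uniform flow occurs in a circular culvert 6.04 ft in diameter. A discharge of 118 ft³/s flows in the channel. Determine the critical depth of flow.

At critical depth, Q² T / (g A³) = 1, i.e. A³/T = Q²/g = 118²/32.2 = 432.4.
Try y = 2.16 ft: A³/T = 134.6 — low.
Try y = 3.26 ft: A³/T = 651.9 — high.
Try y = 2.93 ft: A³/T = 433.7 — ≈ 432.4.

y_c = 2.93 ft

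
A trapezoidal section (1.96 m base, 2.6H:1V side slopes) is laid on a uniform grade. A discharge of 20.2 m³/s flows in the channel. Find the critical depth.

y_c = 1.33 m

At critical depth, Q² T / (g A³) = 1, i.e. A³/T = Q²/g = 20.2²/9.81 = 41.59.
At y = 1.52 m: A³/T = 73.57 — too large.
At y = 1.33 m: A³/T = 42.16 — close enough.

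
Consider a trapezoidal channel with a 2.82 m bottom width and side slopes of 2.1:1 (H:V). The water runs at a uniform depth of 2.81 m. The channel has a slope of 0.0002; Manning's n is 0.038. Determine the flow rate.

With bottom width b = 2.82 m and side slope z = 2.1: A = (b + zy)y = (2.82 + 2.1×2.81)×2.81 = 24.51 m²; P = b + 2y√(1+z²) = 2.82 + 2×2.81×2.326 = 15.89 m.
Hydraulic radius R = A/P = 24.51/15.89 = 1.542 m.
Manning's equation: Q = (1/n) A R^(2/3) S^(1/2) = (1/0.038) × 24.51 × 1.542^(2/3) × 0.0002^(1/2) = 12.2 m³/s.

Q = 12.2 m³/s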